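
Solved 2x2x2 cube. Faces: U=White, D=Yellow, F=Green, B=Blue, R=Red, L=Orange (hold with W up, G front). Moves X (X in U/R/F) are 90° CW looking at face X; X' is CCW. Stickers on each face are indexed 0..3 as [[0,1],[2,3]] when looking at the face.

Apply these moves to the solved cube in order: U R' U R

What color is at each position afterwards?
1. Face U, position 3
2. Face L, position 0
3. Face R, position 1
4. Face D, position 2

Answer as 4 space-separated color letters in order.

After move 1 (U): U=WWWW F=RRGG R=BBRR B=OOBB L=GGOO
After move 2 (R'): R=BRBR U=WBWO F=RWGW D=YRYG B=YOYB
After move 3 (U): U=WWOB F=BRGW R=YOBR B=GGYB L=RWOO
After move 4 (R): R=BYRO U=WROW F=BRGG D=YYYG B=BGWB
Query 1: U[3] = W
Query 2: L[0] = R
Query 3: R[1] = Y
Query 4: D[2] = Y

Answer: W R Y Y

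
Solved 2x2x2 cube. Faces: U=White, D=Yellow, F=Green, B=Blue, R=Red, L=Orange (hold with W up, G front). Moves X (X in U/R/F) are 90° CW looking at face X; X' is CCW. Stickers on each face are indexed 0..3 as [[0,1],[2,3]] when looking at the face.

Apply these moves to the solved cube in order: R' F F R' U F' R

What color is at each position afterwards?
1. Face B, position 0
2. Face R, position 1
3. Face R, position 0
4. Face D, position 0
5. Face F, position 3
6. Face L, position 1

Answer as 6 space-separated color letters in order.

After move 1 (R'): R=RRRR U=WBWB F=GWGW D=YGYG B=YBYB
After move 2 (F): F=GGWW U=WBOO R=WRBR D=RRYG L=OYOG
After move 3 (F): F=WGWG U=WBGY R=OROR D=BWYG L=OROR
After move 4 (R'): R=RROO U=WYGY F=WBWY D=BGYG B=GBWB
After move 5 (U): U=GWYY F=RRWY R=GBOO B=ORWB L=WBOR
After move 6 (F'): F=RYRW U=GWGO R=GBBO D=BRYG L=WYOY
After move 7 (R): R=BGOB U=GYGW F=RRRG D=BWYO B=ORWB
Query 1: B[0] = O
Query 2: R[1] = G
Query 3: R[0] = B
Query 4: D[0] = B
Query 5: F[3] = G
Query 6: L[1] = Y

Answer: O G B B G Y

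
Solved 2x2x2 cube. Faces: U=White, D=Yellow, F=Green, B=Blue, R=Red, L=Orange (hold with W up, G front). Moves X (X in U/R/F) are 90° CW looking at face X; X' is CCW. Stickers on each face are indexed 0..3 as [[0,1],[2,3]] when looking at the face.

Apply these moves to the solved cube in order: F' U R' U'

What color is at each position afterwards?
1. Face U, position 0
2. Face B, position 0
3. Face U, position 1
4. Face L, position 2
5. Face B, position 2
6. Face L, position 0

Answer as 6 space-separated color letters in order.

After move 1 (F'): F=GGGG U=WWRR R=YRYR D=OOYY L=OWOW
After move 2 (U): U=RWRW F=YRGG R=BBYR B=OWBB L=GGOW
After move 3 (R'): R=BRBY U=RBRO F=YWGW D=ORYG B=YWOB
After move 4 (U'): U=BORR F=GGGW R=YWBY B=BROB L=YWOW
Query 1: U[0] = B
Query 2: B[0] = B
Query 3: U[1] = O
Query 4: L[2] = O
Query 5: B[2] = O
Query 6: L[0] = Y

Answer: B B O O O Y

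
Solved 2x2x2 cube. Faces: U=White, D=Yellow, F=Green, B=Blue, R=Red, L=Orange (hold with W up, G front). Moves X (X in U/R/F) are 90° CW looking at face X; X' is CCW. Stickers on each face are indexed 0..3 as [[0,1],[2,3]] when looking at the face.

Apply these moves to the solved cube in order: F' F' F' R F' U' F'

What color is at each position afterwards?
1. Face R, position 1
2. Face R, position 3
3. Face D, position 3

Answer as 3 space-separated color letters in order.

Answer: Y R B

Derivation:
After move 1 (F'): F=GGGG U=WWRR R=YRYR D=OOYY L=OWOW
After move 2 (F'): F=GGGG U=WWYY R=OROR D=WWYY L=OROR
After move 3 (F'): F=GGGG U=WWOO R=WRWR D=RRYY L=OYOY
After move 4 (R): R=WWRR U=WGOG F=GRGY D=RBYB B=OBWB
After move 5 (F'): F=RYGG U=WGWR R=BWRR D=YYYB L=OGOO
After move 6 (U'): U=GRWW F=OGGG R=RYRR B=BWWB L=OBOO
After move 7 (F'): F=GGOG U=GRRR R=YYYR D=BOYB L=OWOW
Query 1: R[1] = Y
Query 2: R[3] = R
Query 3: D[3] = B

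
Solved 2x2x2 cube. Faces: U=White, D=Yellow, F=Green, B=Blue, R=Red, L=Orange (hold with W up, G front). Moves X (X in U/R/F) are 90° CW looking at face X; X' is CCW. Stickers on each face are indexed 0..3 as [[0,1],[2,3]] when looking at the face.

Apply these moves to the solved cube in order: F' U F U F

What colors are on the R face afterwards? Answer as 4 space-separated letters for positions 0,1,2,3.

Answer: G W W R

Derivation:
After move 1 (F'): F=GGGG U=WWRR R=YRYR D=OOYY L=OWOW
After move 2 (U): U=RWRW F=YRGG R=BBYR B=OWBB L=GGOW
After move 3 (F): F=GYGR U=RWWG R=RBWR D=YBYY L=GOOO
After move 4 (U): U=WRGW F=RBGR R=OWWR B=GOBB L=GYOO
After move 5 (F): F=GRRB U=WROY R=GWWR D=WOYY L=GYOB
Query: R face = GWWR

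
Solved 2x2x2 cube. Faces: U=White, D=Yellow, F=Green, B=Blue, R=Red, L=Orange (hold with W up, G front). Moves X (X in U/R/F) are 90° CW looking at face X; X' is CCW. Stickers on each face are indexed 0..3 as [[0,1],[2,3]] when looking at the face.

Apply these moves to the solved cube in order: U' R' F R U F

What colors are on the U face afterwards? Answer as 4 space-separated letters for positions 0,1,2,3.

Answer: O W O G

Derivation:
After move 1 (U'): U=WWWW F=OOGG R=GGRR B=RRBB L=BBOO
After move 2 (R'): R=GRGR U=WBWR F=OWGW D=YOYG B=YRYB
After move 3 (F): F=GOWW U=WBOB R=WRRR D=GGYG L=BYOO
After move 4 (R): R=RWRR U=WOOW F=GGWG D=GYYY B=BRBB
After move 5 (U): U=OWWO F=RWWG R=BRRR B=BYBB L=GGOO
After move 6 (F): F=WRGW U=OWOG R=WROR D=RBYY L=GGOY
Query: U face = OWOG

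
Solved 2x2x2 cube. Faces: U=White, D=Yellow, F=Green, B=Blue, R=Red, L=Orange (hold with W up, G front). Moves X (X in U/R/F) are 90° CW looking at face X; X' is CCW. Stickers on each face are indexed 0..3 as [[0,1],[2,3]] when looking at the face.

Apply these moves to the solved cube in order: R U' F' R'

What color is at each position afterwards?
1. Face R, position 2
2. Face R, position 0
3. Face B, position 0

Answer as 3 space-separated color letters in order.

Answer: B Y B

Derivation:
After move 1 (R): R=RRRR U=WGWG F=GYGY D=YBYB B=WBWB
After move 2 (U'): U=GGWW F=OOGY R=GYRR B=RRWB L=WBOO
After move 3 (F'): F=OYOG U=GGGR R=BYYR D=BOYB L=WWOW
After move 4 (R'): R=YRBY U=GWGR F=OGOR D=BYYG B=BROB
Query 1: R[2] = B
Query 2: R[0] = Y
Query 3: B[0] = B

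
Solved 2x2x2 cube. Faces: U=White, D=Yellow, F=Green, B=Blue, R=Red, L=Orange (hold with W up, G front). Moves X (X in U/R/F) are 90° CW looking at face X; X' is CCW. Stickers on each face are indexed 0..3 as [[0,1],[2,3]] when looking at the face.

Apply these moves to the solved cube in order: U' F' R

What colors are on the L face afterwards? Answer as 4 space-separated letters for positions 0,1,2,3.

Answer: B W O W

Derivation:
After move 1 (U'): U=WWWW F=OOGG R=GGRR B=RRBB L=BBOO
After move 2 (F'): F=OGOG U=WWGR R=YGYR D=BOYY L=BWOW
After move 3 (R): R=YYRG U=WGGG F=OOOY D=BBYR B=RRWB
Query: L face = BWOW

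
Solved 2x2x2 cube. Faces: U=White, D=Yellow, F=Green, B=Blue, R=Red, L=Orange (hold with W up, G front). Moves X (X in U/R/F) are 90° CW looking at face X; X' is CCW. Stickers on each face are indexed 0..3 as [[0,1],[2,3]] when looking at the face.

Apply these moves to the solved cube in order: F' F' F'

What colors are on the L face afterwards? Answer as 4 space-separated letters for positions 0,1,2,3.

After move 1 (F'): F=GGGG U=WWRR R=YRYR D=OOYY L=OWOW
After move 2 (F'): F=GGGG U=WWYY R=OROR D=WWYY L=OROR
After move 3 (F'): F=GGGG U=WWOO R=WRWR D=RRYY L=OYOY
Query: L face = OYOY

Answer: O Y O Y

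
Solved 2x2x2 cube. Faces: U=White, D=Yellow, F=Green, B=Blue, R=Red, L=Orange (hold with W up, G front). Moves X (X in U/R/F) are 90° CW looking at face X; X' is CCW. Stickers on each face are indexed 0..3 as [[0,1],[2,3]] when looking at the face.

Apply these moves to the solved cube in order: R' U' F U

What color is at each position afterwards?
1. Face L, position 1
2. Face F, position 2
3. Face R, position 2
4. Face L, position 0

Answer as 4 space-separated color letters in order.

After move 1 (R'): R=RRRR U=WBWB F=GWGW D=YGYG B=YBYB
After move 2 (U'): U=BBWW F=OOGW R=GWRR B=RRYB L=YBOO
After move 3 (F): F=GOWO U=BBOB R=WWWR D=RGYG L=YYOG
After move 4 (U): U=OBBB F=WWWO R=RRWR B=YYYB L=GOOG
Query 1: L[1] = O
Query 2: F[2] = W
Query 3: R[2] = W
Query 4: L[0] = G

Answer: O W W G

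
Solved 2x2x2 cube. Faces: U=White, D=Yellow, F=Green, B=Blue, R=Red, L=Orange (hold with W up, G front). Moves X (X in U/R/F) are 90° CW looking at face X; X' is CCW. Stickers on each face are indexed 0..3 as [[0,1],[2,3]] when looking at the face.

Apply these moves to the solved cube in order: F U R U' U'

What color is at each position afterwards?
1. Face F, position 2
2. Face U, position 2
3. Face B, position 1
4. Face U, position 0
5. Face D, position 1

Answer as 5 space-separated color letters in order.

After move 1 (F): F=GGGG U=WWOO R=WRWR D=RRYY L=OYOY
After move 2 (U): U=OWOW F=WRGG R=BBWR B=OYBB L=GGOY
After move 3 (R): R=WBRB U=OROG F=WRGY D=RBYO B=WYWB
After move 4 (U'): U=RGOO F=GGGY R=WRRB B=WBWB L=WYOY
After move 5 (U'): U=GORO F=WYGY R=GGRB B=WRWB L=WBOY
Query 1: F[2] = G
Query 2: U[2] = R
Query 3: B[1] = R
Query 4: U[0] = G
Query 5: D[1] = B

Answer: G R R G B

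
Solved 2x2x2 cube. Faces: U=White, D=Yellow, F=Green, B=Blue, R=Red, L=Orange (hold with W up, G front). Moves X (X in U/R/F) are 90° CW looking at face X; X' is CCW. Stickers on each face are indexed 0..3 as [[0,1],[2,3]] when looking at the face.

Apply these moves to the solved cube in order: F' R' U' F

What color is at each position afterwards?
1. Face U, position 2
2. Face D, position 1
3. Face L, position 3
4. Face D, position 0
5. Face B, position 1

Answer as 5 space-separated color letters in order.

After move 1 (F'): F=GGGG U=WWRR R=YRYR D=OOYY L=OWOW
After move 2 (R'): R=RRYY U=WBRB F=GWGR D=OGYG B=YBOB
After move 3 (U'): U=BBWR F=OWGR R=GWYY B=RROB L=YBOW
After move 4 (F): F=GORW U=BBWB R=WWRY D=YGYG L=YOOG
Query 1: U[2] = W
Query 2: D[1] = G
Query 3: L[3] = G
Query 4: D[0] = Y
Query 5: B[1] = R

Answer: W G G Y R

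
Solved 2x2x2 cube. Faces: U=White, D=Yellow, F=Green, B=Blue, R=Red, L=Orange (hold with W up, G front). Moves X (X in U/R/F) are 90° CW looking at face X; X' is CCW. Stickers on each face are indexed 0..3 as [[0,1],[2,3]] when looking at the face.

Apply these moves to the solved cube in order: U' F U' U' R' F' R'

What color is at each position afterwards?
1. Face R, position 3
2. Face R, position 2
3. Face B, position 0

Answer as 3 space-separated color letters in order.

After move 1 (U'): U=WWWW F=OOGG R=GGRR B=RRBB L=BBOO
After move 2 (F): F=GOGO U=WWOB R=WGWR D=RGYY L=BYOY
After move 3 (U'): U=WBWO F=BYGO R=GOWR B=WGBB L=RROY
After move 4 (U'): U=BOWW F=RRGO R=BYWR B=GOBB L=WGOY
After move 5 (R'): R=YRBW U=BBWG F=ROGW D=RRYO B=YOGB
After move 6 (F'): F=OWRG U=BBYB R=RRRW D=GYYO L=WGOW
After move 7 (R'): R=RWRR U=BGYY F=OBRB D=GWYG B=OOYB
Query 1: R[3] = R
Query 2: R[2] = R
Query 3: B[0] = O

Answer: R R O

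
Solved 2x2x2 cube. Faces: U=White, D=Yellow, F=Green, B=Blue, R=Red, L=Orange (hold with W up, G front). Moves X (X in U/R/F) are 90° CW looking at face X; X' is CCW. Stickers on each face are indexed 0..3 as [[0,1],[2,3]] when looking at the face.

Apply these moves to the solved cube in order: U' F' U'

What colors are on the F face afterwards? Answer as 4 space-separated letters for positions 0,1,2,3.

Answer: B W O G

Derivation:
After move 1 (U'): U=WWWW F=OOGG R=GGRR B=RRBB L=BBOO
After move 2 (F'): F=OGOG U=WWGR R=YGYR D=BOYY L=BWOW
After move 3 (U'): U=WRWG F=BWOG R=OGYR B=YGBB L=RROW
Query: F face = BWOG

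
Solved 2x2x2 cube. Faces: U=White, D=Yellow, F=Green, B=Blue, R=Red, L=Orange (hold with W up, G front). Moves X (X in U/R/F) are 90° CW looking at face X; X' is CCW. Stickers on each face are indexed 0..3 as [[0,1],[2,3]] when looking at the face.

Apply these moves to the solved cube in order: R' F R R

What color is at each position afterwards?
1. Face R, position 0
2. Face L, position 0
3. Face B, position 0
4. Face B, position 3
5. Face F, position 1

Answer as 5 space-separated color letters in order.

After move 1 (R'): R=RRRR U=WBWB F=GWGW D=YGYG B=YBYB
After move 2 (F): F=GGWW U=WBOO R=WRBR D=RRYG L=OYOG
After move 3 (R): R=BWRR U=WGOW F=GRWG D=RYYY B=OBBB
After move 4 (R): R=RBRW U=WROG F=GYWY D=RBYO B=WBGB
Query 1: R[0] = R
Query 2: L[0] = O
Query 3: B[0] = W
Query 4: B[3] = B
Query 5: F[1] = Y

Answer: R O W B Y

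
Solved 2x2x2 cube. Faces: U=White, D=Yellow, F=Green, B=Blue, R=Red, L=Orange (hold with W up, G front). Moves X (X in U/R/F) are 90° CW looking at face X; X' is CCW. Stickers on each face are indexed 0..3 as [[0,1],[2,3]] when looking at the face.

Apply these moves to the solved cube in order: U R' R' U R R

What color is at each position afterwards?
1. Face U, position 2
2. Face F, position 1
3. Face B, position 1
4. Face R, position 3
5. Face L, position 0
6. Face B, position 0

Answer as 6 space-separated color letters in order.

After move 1 (U): U=WWWW F=RRGG R=BBRR B=OOBB L=GGOO
After move 2 (R'): R=BRBR U=WBWO F=RWGW D=YRYG B=YOYB
After move 3 (R'): R=RRBB U=WYWY F=RBGO D=YWYW B=GORB
After move 4 (U): U=WWYY F=RRGO R=GOBB B=GGRB L=RBOO
After move 5 (R): R=BGBO U=WRYO F=RWGW D=YRYG B=YGWB
After move 6 (R): R=BBOG U=WWYW F=RRGG D=YWYY B=OGRB
Query 1: U[2] = Y
Query 2: F[1] = R
Query 3: B[1] = G
Query 4: R[3] = G
Query 5: L[0] = R
Query 6: B[0] = O

Answer: Y R G G R O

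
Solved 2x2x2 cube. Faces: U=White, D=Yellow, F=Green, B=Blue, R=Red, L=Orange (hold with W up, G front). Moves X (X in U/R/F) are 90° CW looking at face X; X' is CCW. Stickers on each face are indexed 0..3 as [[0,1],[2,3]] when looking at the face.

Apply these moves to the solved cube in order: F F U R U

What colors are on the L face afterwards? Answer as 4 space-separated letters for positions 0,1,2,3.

Answer: O W O R

Derivation:
After move 1 (F): F=GGGG U=WWOO R=WRWR D=RRYY L=OYOY
After move 2 (F): F=GGGG U=WWYY R=OROR D=WWYY L=OROR
After move 3 (U): U=YWYW F=ORGG R=BBOR B=ORBB L=GGOR
After move 4 (R): R=OBRB U=YRYG F=OWGY D=WBYO B=WRWB
After move 5 (U): U=YYGR F=OBGY R=WRRB B=GGWB L=OWOR
Query: L face = OWOR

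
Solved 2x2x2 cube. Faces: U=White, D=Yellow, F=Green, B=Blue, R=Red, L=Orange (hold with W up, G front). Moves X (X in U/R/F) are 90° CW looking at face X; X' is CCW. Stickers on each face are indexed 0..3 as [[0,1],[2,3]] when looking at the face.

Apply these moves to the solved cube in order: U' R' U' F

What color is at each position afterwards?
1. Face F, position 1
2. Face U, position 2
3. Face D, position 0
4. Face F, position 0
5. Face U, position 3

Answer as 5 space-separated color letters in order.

After move 1 (U'): U=WWWW F=OOGG R=GGRR B=RRBB L=BBOO
After move 2 (R'): R=GRGR U=WBWR F=OWGW D=YOYG B=YRYB
After move 3 (U'): U=BRWW F=BBGW R=OWGR B=GRYB L=YROO
After move 4 (F): F=GBWB U=BROR R=WWWR D=GOYG L=YYOO
Query 1: F[1] = B
Query 2: U[2] = O
Query 3: D[0] = G
Query 4: F[0] = G
Query 5: U[3] = R

Answer: B O G G R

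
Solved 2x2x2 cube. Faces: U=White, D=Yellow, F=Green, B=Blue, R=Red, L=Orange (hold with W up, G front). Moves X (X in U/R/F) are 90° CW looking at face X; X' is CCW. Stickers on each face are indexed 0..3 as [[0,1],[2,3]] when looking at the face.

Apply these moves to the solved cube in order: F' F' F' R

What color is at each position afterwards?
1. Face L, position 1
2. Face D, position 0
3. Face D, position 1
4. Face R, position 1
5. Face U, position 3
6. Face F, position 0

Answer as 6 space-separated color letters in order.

Answer: Y R B W G G

Derivation:
After move 1 (F'): F=GGGG U=WWRR R=YRYR D=OOYY L=OWOW
After move 2 (F'): F=GGGG U=WWYY R=OROR D=WWYY L=OROR
After move 3 (F'): F=GGGG U=WWOO R=WRWR D=RRYY L=OYOY
After move 4 (R): R=WWRR U=WGOG F=GRGY D=RBYB B=OBWB
Query 1: L[1] = Y
Query 2: D[0] = R
Query 3: D[1] = B
Query 4: R[1] = W
Query 5: U[3] = G
Query 6: F[0] = G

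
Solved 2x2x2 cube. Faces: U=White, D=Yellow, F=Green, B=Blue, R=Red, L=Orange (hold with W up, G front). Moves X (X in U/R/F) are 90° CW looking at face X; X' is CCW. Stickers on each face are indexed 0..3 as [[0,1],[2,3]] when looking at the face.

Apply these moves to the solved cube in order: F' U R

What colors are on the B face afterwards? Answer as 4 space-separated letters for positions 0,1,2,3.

Answer: W W W B

Derivation:
After move 1 (F'): F=GGGG U=WWRR R=YRYR D=OOYY L=OWOW
After move 2 (U): U=RWRW F=YRGG R=BBYR B=OWBB L=GGOW
After move 3 (R): R=YBRB U=RRRG F=YOGY D=OBYO B=WWWB
Query: B face = WWWB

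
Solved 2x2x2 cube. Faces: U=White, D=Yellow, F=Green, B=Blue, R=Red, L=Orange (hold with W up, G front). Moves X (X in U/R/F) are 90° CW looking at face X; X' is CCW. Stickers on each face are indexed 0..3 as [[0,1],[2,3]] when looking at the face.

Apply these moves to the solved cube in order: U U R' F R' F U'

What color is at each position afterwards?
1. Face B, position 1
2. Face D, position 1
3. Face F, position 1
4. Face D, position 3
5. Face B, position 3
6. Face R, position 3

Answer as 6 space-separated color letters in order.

Answer: R R O W B G

Derivation:
After move 1 (U): U=WWWW F=RRGG R=BBRR B=OOBB L=GGOO
After move 2 (U): U=WWWW F=BBGG R=OORR B=GGBB L=RROO
After move 3 (R'): R=OROR U=WBWG F=BWGW D=YBYG B=YGYB
After move 4 (F): F=GBWW U=WBOR R=WRGR D=OOYG L=RYOB
After move 5 (R'): R=RRWG U=WYOY F=GBWR D=OBYW B=GGOB
After move 6 (F): F=WGRB U=WYBY R=ORYG D=WRYW L=ROOB
After move 7 (U'): U=YYWB F=RORB R=WGYG B=OROB L=GGOB
Query 1: B[1] = R
Query 2: D[1] = R
Query 3: F[1] = O
Query 4: D[3] = W
Query 5: B[3] = B
Query 6: R[3] = G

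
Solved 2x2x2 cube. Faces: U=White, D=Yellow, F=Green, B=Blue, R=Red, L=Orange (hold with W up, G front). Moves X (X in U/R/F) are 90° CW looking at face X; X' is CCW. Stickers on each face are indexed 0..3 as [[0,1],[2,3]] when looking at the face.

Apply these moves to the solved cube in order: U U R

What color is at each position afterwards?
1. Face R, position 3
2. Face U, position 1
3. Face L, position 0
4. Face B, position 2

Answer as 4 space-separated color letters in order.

After move 1 (U): U=WWWW F=RRGG R=BBRR B=OOBB L=GGOO
After move 2 (U): U=WWWW F=BBGG R=OORR B=GGBB L=RROO
After move 3 (R): R=RORO U=WBWG F=BYGY D=YBYG B=WGWB
Query 1: R[3] = O
Query 2: U[1] = B
Query 3: L[0] = R
Query 4: B[2] = W

Answer: O B R W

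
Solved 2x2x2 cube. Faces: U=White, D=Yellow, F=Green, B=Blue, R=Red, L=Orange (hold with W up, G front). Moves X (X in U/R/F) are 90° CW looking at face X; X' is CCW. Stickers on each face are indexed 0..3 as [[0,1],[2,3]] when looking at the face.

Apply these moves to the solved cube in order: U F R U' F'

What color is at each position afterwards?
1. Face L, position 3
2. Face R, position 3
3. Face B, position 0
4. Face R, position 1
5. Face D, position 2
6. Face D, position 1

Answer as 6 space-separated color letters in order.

After move 1 (U): U=WWWW F=RRGG R=BBRR B=OOBB L=GGOO
After move 2 (F): F=GRGR U=WWOG R=WBWR D=RBYY L=GYOY
After move 3 (R): R=WWRB U=WROR F=GBGY D=RBYO B=GOWB
After move 4 (U'): U=RRWO F=GYGY R=GBRB B=WWWB L=GOOY
After move 5 (F'): F=YYGG U=RRGR R=BBRB D=OYYO L=GOOW
Query 1: L[3] = W
Query 2: R[3] = B
Query 3: B[0] = W
Query 4: R[1] = B
Query 5: D[2] = Y
Query 6: D[1] = Y

Answer: W B W B Y Y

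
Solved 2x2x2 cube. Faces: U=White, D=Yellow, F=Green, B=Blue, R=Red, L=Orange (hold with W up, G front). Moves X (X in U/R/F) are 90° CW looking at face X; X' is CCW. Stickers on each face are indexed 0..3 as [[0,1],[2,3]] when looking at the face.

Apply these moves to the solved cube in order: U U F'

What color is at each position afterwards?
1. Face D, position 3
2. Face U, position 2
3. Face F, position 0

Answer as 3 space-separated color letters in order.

After move 1 (U): U=WWWW F=RRGG R=BBRR B=OOBB L=GGOO
After move 2 (U): U=WWWW F=BBGG R=OORR B=GGBB L=RROO
After move 3 (F'): F=BGBG U=WWOR R=YOYR D=ROYY L=RWOW
Query 1: D[3] = Y
Query 2: U[2] = O
Query 3: F[0] = B

Answer: Y O B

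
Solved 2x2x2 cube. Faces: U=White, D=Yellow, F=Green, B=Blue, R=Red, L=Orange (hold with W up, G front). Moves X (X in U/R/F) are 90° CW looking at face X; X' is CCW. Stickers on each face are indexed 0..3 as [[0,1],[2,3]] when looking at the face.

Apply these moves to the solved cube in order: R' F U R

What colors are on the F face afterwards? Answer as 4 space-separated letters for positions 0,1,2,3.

After move 1 (R'): R=RRRR U=WBWB F=GWGW D=YGYG B=YBYB
After move 2 (F): F=GGWW U=WBOO R=WRBR D=RRYG L=OYOG
After move 3 (U): U=OWOB F=WRWW R=YBBR B=OYYB L=GGOG
After move 4 (R): R=BYRB U=OROW F=WRWG D=RYYO B=BYWB
Query: F face = WRWG

Answer: W R W G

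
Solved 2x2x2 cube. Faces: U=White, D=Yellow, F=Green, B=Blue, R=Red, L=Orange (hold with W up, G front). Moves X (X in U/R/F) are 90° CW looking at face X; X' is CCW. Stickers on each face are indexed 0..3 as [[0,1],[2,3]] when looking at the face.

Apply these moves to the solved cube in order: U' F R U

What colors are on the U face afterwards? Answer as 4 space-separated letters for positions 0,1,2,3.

After move 1 (U'): U=WWWW F=OOGG R=GGRR B=RRBB L=BBOO
After move 2 (F): F=GOGO U=WWOB R=WGWR D=RGYY L=BYOY
After move 3 (R): R=WWRG U=WOOO F=GGGY D=RBYR B=BRWB
After move 4 (U): U=OWOO F=WWGY R=BRRG B=BYWB L=GGOY
Query: U face = OWOO

Answer: O W O O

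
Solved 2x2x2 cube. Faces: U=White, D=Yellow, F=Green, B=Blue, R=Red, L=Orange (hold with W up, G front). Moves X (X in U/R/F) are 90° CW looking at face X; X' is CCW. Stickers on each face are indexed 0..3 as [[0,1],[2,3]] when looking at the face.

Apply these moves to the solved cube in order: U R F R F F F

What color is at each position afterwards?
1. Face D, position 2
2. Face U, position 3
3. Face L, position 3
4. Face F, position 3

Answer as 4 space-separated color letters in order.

Answer: Y B O Y

Derivation:
After move 1 (U): U=WWWW F=RRGG R=BBRR B=OOBB L=GGOO
After move 2 (R): R=RBRB U=WRWG F=RYGY D=YBYO B=WOWB
After move 3 (F): F=GRYY U=WROG R=WBGB D=RRYO L=GYOB
After move 4 (R): R=GWBB U=WROY F=GRYO D=RWYW B=GORB
After move 5 (F): F=YGOR U=WRBY R=OWYB D=BGYW L=GROW
After move 6 (F): F=OYRG U=WRWR R=BWYB D=YOYW L=GBOG
After move 7 (F): F=ROGY U=WRGB R=WWRB D=YBYW L=GYOO
Query 1: D[2] = Y
Query 2: U[3] = B
Query 3: L[3] = O
Query 4: F[3] = Y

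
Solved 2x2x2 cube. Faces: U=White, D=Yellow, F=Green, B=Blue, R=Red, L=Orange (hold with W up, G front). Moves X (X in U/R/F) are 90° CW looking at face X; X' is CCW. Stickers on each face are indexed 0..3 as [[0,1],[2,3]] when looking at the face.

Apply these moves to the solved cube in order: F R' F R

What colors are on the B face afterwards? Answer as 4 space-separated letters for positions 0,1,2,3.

After move 1 (F): F=GGGG U=WWOO R=WRWR D=RRYY L=OYOY
After move 2 (R'): R=RRWW U=WBOB F=GWGO D=RGYG B=YBRB
After move 3 (F): F=GGOW U=WBYY R=ORBW D=WRYG L=OROG
After move 4 (R): R=BOWR U=WGYW F=GROG D=WRYY B=YBBB
Query: B face = YBBB

Answer: Y B B B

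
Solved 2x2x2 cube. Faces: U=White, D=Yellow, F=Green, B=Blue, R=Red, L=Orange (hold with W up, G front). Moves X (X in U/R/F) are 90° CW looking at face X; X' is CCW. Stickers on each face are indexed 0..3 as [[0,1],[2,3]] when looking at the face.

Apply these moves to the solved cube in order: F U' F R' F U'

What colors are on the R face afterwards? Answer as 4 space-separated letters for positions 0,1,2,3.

Answer: G G W O

Derivation:
After move 1 (F): F=GGGG U=WWOO R=WRWR D=RRYY L=OYOY
After move 2 (U'): U=WOWO F=OYGG R=GGWR B=WRBB L=BBOY
After move 3 (F): F=GOGY U=WOYB R=WGOR D=WGYY L=BROR
After move 4 (R'): R=GRWO U=WBYW F=GOGB D=WOYY B=YRGB
After move 5 (F): F=GGBO U=WBRR R=YRWO D=WGYY L=BWOO
After move 6 (U'): U=BRWR F=BWBO R=GGWO B=YRGB L=YROO
Query: R face = GGWO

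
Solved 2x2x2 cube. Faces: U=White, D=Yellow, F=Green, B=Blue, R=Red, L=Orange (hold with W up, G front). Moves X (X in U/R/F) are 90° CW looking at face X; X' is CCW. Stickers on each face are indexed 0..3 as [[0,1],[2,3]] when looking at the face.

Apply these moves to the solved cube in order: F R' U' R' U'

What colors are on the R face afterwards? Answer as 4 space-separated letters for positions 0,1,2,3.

After move 1 (F): F=GGGG U=WWOO R=WRWR D=RRYY L=OYOY
After move 2 (R'): R=RRWW U=WBOB F=GWGO D=RGYG B=YBRB
After move 3 (U'): U=BBWO F=OYGO R=GWWW B=RRRB L=YBOY
After move 4 (R'): R=WWGW U=BRWR F=OBGO D=RYYO B=GRGB
After move 5 (U'): U=RRBW F=YBGO R=OBGW B=WWGB L=GROY
Query: R face = OBGW

Answer: O B G W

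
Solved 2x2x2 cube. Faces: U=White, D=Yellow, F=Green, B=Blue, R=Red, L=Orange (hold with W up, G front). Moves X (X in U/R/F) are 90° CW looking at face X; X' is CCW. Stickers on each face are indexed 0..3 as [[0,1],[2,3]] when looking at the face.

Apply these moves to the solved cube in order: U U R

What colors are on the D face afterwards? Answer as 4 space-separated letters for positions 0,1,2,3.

Answer: Y B Y G

Derivation:
After move 1 (U): U=WWWW F=RRGG R=BBRR B=OOBB L=GGOO
After move 2 (U): U=WWWW F=BBGG R=OORR B=GGBB L=RROO
After move 3 (R): R=RORO U=WBWG F=BYGY D=YBYG B=WGWB
Query: D face = YBYG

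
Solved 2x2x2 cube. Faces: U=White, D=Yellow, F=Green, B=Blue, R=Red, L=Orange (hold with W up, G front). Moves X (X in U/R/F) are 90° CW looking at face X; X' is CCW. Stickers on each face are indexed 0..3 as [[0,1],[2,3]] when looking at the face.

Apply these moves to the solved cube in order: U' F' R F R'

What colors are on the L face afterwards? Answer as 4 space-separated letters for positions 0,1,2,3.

After move 1 (U'): U=WWWW F=OOGG R=GGRR B=RRBB L=BBOO
After move 2 (F'): F=OGOG U=WWGR R=YGYR D=BOYY L=BWOW
After move 3 (R): R=YYRG U=WGGG F=OOOY D=BBYR B=RRWB
After move 4 (F): F=OOYO U=WGWW R=GYGG D=RYYR L=BBOB
After move 5 (R'): R=YGGG U=WWWR F=OGYW D=ROYO B=RRYB
Query: L face = BBOB

Answer: B B O B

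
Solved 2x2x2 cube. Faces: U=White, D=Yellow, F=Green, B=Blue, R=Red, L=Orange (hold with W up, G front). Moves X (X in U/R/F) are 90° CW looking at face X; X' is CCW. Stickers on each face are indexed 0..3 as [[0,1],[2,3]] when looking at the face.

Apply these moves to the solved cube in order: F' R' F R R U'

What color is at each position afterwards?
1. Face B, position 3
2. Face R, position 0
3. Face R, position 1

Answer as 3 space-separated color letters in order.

After move 1 (F'): F=GGGG U=WWRR R=YRYR D=OOYY L=OWOW
After move 2 (R'): R=RRYY U=WBRB F=GWGR D=OGYG B=YBOB
After move 3 (F): F=GGRW U=WBWW R=RRBY D=YRYG L=OOOG
After move 4 (R): R=BRYR U=WGWW F=GRRG D=YOYY B=WBBB
After move 5 (R): R=YBRR U=WRWG F=GORY D=YBYW B=WBGB
After move 6 (U'): U=RGWW F=OORY R=GORR B=YBGB L=WBOG
Query 1: B[3] = B
Query 2: R[0] = G
Query 3: R[1] = O

Answer: B G O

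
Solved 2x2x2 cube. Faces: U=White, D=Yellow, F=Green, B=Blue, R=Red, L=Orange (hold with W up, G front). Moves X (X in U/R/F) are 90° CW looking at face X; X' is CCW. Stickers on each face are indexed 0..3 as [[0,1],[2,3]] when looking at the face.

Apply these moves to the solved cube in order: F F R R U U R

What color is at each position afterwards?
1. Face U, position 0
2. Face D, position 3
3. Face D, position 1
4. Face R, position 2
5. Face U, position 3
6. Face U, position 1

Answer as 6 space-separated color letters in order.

Answer: Y G G O B B

Derivation:
After move 1 (F): F=GGGG U=WWOO R=WRWR D=RRYY L=OYOY
After move 2 (F): F=GGGG U=WWYY R=OROR D=WWYY L=OROR
After move 3 (R): R=OORR U=WGYG F=GWGY D=WBYB B=YBWB
After move 4 (R): R=RORO U=WWYY F=GBGB D=WWYY B=GBGB
After move 5 (U): U=YWYW F=ROGB R=GBRO B=ORGB L=GBOR
After move 6 (U): U=YYWW F=GBGB R=ORRO B=GBGB L=ROOR
After move 7 (R): R=ROOR U=YBWB F=GWGY D=WGYG B=WBYB
Query 1: U[0] = Y
Query 2: D[3] = G
Query 3: D[1] = G
Query 4: R[2] = O
Query 5: U[3] = B
Query 6: U[1] = B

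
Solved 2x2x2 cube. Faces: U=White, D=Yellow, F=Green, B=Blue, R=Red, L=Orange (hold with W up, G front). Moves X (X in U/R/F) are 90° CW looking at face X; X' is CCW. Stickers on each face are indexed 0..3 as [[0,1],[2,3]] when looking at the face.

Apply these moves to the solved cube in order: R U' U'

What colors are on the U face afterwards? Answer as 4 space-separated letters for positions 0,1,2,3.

After move 1 (R): R=RRRR U=WGWG F=GYGY D=YBYB B=WBWB
After move 2 (U'): U=GGWW F=OOGY R=GYRR B=RRWB L=WBOO
After move 3 (U'): U=GWGW F=WBGY R=OORR B=GYWB L=RROO
Query: U face = GWGW

Answer: G W G W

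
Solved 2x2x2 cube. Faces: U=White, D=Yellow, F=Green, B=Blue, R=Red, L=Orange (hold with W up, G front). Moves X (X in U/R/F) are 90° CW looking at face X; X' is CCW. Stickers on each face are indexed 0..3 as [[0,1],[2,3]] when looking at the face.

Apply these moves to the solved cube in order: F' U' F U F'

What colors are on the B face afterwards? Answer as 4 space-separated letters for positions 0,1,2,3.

After move 1 (F'): F=GGGG U=WWRR R=YRYR D=OOYY L=OWOW
After move 2 (U'): U=WRWR F=OWGG R=GGYR B=YRBB L=BBOW
After move 3 (F): F=GOGW U=WRWB R=WGRR D=YGYY L=BOOO
After move 4 (U): U=WWBR F=WGGW R=YRRR B=BOBB L=GOOO
After move 5 (F'): F=GWWG U=WWYR R=GRYR D=OOYY L=GROB
Query: B face = BOBB

Answer: B O B B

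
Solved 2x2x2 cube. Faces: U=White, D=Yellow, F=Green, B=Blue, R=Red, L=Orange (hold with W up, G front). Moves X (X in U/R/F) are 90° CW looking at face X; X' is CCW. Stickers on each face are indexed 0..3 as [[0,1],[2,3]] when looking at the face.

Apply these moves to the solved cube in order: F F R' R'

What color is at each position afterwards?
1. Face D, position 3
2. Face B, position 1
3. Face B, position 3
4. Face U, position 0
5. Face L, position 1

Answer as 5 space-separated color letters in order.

Answer: Y B B W R

Derivation:
After move 1 (F): F=GGGG U=WWOO R=WRWR D=RRYY L=OYOY
After move 2 (F): F=GGGG U=WWYY R=OROR D=WWYY L=OROR
After move 3 (R'): R=RROO U=WBYB F=GWGY D=WGYG B=YBWB
After move 4 (R'): R=RORO U=WWYY F=GBGB D=WWYY B=GBGB
Query 1: D[3] = Y
Query 2: B[1] = B
Query 3: B[3] = B
Query 4: U[0] = W
Query 5: L[1] = R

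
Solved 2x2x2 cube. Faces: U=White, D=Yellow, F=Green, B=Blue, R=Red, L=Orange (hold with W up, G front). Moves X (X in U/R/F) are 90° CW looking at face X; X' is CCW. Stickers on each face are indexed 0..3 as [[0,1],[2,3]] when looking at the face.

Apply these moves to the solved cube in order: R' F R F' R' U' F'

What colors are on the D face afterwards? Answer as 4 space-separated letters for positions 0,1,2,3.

After move 1 (R'): R=RRRR U=WBWB F=GWGW D=YGYG B=YBYB
After move 2 (F): F=GGWW U=WBOO R=WRBR D=RRYG L=OYOG
After move 3 (R): R=BWRR U=WGOW F=GRWG D=RYYY B=OBBB
After move 4 (F'): F=RGGW U=WGBR R=YWRR D=YGYY L=OWOO
After move 5 (R'): R=WRYR U=WBBO F=RGGR D=YGYW B=YBGB
After move 6 (U'): U=BOWB F=OWGR R=RGYR B=WRGB L=YBOO
After move 7 (F'): F=WROG U=BORY R=GGYR D=BOYW L=YBOW
Query: D face = BOYW

Answer: B O Y W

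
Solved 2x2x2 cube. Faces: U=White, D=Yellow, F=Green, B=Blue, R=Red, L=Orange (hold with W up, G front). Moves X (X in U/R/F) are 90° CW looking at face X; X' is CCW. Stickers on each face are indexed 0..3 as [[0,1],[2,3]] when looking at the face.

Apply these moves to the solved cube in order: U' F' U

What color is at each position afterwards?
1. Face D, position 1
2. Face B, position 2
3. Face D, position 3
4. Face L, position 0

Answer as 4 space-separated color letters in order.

After move 1 (U'): U=WWWW F=OOGG R=GGRR B=RRBB L=BBOO
After move 2 (F'): F=OGOG U=WWGR R=YGYR D=BOYY L=BWOW
After move 3 (U): U=GWRW F=YGOG R=RRYR B=BWBB L=OGOW
Query 1: D[1] = O
Query 2: B[2] = B
Query 3: D[3] = Y
Query 4: L[0] = O

Answer: O B Y O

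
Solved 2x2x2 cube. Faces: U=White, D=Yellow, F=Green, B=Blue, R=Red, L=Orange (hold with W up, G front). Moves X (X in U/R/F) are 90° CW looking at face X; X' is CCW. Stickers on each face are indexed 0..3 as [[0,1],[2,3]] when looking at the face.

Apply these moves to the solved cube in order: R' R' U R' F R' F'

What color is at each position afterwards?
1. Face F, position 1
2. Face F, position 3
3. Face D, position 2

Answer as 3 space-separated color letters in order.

After move 1 (R'): R=RRRR U=WBWB F=GWGW D=YGYG B=YBYB
After move 2 (R'): R=RRRR U=WYWY F=GBGB D=YWYW B=GBGB
After move 3 (U): U=WWYY F=RRGB R=GBRR B=OOGB L=GBOO
After move 4 (R'): R=BRGR U=WGYO F=RWGY D=YRYB B=WOWB
After move 5 (F): F=GRYW U=WGOB R=YROR D=GBYB L=GYOR
After move 6 (R'): R=RRYO U=WWOW F=GGYB D=GRYW B=BOBB
After move 7 (F'): F=GBGY U=WWRY R=RRGO D=YRYW L=GWOO
Query 1: F[1] = B
Query 2: F[3] = Y
Query 3: D[2] = Y

Answer: B Y Y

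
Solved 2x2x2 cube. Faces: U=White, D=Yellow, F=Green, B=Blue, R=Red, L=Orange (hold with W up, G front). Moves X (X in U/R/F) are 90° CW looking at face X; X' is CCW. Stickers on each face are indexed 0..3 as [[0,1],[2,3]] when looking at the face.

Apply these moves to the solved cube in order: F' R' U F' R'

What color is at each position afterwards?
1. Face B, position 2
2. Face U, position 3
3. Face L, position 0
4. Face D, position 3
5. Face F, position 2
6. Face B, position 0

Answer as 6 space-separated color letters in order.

After move 1 (F'): F=GGGG U=WWRR R=YRYR D=OOYY L=OWOW
After move 2 (R'): R=RRYY U=WBRB F=GWGR D=OGYG B=YBOB
After move 3 (U): U=RWBB F=RRGR R=YBYY B=OWOB L=GWOW
After move 4 (F'): F=RRRG U=RWYY R=GBOY D=WWYG L=GBOB
After move 5 (R'): R=BYGO U=ROYO F=RWRY D=WRYG B=GWWB
Query 1: B[2] = W
Query 2: U[3] = O
Query 3: L[0] = G
Query 4: D[3] = G
Query 5: F[2] = R
Query 6: B[0] = G

Answer: W O G G R G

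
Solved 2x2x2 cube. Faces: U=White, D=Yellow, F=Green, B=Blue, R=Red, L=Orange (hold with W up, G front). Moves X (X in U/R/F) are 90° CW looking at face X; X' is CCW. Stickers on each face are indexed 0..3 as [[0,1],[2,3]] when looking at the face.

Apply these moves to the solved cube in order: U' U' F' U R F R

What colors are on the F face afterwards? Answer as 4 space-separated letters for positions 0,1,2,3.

After move 1 (U'): U=WWWW F=OOGG R=GGRR B=RRBB L=BBOO
After move 2 (U'): U=WWWW F=BBGG R=OORR B=GGBB L=RROO
After move 3 (F'): F=BGBG U=WWOR R=YOYR D=ROYY L=RWOW
After move 4 (U): U=OWRW F=YOBG R=GGYR B=RWBB L=BGOW
After move 5 (R): R=YGRG U=OORG F=YOBY D=RBYR B=WWWB
After move 6 (F): F=BYYO U=OOWG R=RGGG D=RYYR L=BROB
After move 7 (R): R=GRGG U=OYWO F=BYYR D=RWYW B=GWOB
Query: F face = BYYR

Answer: B Y Y R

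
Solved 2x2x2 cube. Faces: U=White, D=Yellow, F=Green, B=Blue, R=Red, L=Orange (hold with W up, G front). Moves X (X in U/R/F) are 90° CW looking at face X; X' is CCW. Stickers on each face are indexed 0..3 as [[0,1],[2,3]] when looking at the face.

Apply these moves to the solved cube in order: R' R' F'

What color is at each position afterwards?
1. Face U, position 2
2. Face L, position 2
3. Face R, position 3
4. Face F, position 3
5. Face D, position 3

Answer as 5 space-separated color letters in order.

Answer: R O R G W

Derivation:
After move 1 (R'): R=RRRR U=WBWB F=GWGW D=YGYG B=YBYB
After move 2 (R'): R=RRRR U=WYWY F=GBGB D=YWYW B=GBGB
After move 3 (F'): F=BBGG U=WYRR R=WRYR D=OOYW L=OYOW
Query 1: U[2] = R
Query 2: L[2] = O
Query 3: R[3] = R
Query 4: F[3] = G
Query 5: D[3] = W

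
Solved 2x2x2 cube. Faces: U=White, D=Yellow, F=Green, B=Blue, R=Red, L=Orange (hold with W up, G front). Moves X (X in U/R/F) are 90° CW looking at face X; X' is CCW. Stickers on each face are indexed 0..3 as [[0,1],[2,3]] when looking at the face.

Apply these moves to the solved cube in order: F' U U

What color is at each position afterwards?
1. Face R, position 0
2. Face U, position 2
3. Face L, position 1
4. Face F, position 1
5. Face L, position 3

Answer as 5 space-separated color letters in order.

After move 1 (F'): F=GGGG U=WWRR R=YRYR D=OOYY L=OWOW
After move 2 (U): U=RWRW F=YRGG R=BBYR B=OWBB L=GGOW
After move 3 (U): U=RRWW F=BBGG R=OWYR B=GGBB L=YROW
Query 1: R[0] = O
Query 2: U[2] = W
Query 3: L[1] = R
Query 4: F[1] = B
Query 5: L[3] = W

Answer: O W R B W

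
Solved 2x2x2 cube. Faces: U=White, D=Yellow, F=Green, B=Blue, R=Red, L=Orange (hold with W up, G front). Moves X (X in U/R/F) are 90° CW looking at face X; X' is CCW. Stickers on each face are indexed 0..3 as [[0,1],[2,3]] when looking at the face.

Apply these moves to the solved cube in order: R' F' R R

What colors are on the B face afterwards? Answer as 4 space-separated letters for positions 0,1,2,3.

After move 1 (R'): R=RRRR U=WBWB F=GWGW D=YGYG B=YBYB
After move 2 (F'): F=WWGG U=WBRR R=GRYR D=OOYG L=OBOW
After move 3 (R): R=YGRR U=WWRG F=WOGG D=OYYY B=RBBB
After move 4 (R): R=RYRG U=WORG F=WYGY D=OBYR B=GBWB
Query: B face = GBWB

Answer: G B W B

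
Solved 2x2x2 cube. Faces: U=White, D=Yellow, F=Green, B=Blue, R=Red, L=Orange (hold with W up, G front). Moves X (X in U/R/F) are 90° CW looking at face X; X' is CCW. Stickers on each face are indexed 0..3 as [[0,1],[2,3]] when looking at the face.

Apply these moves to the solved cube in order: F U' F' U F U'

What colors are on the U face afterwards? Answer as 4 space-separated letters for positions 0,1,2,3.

Answer: W G G W

Derivation:
After move 1 (F): F=GGGG U=WWOO R=WRWR D=RRYY L=OYOY
After move 2 (U'): U=WOWO F=OYGG R=GGWR B=WRBB L=BBOY
After move 3 (F'): F=YGOG U=WOGW R=RGRR D=BYYY L=BOOW
After move 4 (U): U=GWWO F=RGOG R=WRRR B=BOBB L=YGOW
After move 5 (F): F=ORGG U=GWWG R=WROR D=RWYY L=YBOY
After move 6 (U'): U=WGGW F=YBGG R=OROR B=WRBB L=BOOY
Query: U face = WGGW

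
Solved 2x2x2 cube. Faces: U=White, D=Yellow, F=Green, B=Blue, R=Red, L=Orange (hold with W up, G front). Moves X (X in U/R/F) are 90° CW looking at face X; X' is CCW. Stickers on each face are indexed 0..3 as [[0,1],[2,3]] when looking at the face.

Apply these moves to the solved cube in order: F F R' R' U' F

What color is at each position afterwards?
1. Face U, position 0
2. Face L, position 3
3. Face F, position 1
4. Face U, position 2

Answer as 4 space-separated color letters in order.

After move 1 (F): F=GGGG U=WWOO R=WRWR D=RRYY L=OYOY
After move 2 (F): F=GGGG U=WWYY R=OROR D=WWYY L=OROR
After move 3 (R'): R=RROO U=WBYB F=GWGY D=WGYG B=YBWB
After move 4 (R'): R=RORO U=WWYY F=GBGB D=WWYY B=GBGB
After move 5 (U'): U=WYWY F=ORGB R=GBRO B=ROGB L=GBOR
After move 6 (F): F=GOBR U=WYRB R=WBYO D=RGYY L=GWOW
Query 1: U[0] = W
Query 2: L[3] = W
Query 3: F[1] = O
Query 4: U[2] = R

Answer: W W O R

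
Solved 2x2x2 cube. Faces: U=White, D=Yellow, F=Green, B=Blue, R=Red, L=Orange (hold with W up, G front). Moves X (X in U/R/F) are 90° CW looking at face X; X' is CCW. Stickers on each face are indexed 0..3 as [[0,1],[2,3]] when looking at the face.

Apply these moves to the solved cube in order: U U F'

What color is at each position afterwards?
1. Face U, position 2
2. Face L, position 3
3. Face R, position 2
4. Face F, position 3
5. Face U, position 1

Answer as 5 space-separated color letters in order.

After move 1 (U): U=WWWW F=RRGG R=BBRR B=OOBB L=GGOO
After move 2 (U): U=WWWW F=BBGG R=OORR B=GGBB L=RROO
After move 3 (F'): F=BGBG U=WWOR R=YOYR D=ROYY L=RWOW
Query 1: U[2] = O
Query 2: L[3] = W
Query 3: R[2] = Y
Query 4: F[3] = G
Query 5: U[1] = W

Answer: O W Y G W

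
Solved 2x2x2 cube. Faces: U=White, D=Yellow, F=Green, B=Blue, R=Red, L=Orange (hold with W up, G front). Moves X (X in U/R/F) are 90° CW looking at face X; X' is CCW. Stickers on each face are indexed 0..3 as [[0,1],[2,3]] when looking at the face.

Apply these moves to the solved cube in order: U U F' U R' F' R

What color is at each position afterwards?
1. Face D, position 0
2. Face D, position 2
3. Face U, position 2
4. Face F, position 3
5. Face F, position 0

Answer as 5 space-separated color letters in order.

Answer: G Y G G W

Derivation:
After move 1 (U): U=WWWW F=RRGG R=BBRR B=OOBB L=GGOO
After move 2 (U): U=WWWW F=BBGG R=OORR B=GGBB L=RROO
After move 3 (F'): F=BGBG U=WWOR R=YOYR D=ROYY L=RWOW
After move 4 (U): U=OWRW F=YOBG R=GGYR B=RWBB L=BGOW
After move 5 (R'): R=GRGY U=OBRR F=YWBW D=ROYG B=YWOB
After move 6 (F'): F=WWYB U=OBGG R=ORRY D=GWYG L=BROR
After move 7 (R): R=ROYR U=OWGB F=WWYG D=GOYY B=GWBB
Query 1: D[0] = G
Query 2: D[2] = Y
Query 3: U[2] = G
Query 4: F[3] = G
Query 5: F[0] = W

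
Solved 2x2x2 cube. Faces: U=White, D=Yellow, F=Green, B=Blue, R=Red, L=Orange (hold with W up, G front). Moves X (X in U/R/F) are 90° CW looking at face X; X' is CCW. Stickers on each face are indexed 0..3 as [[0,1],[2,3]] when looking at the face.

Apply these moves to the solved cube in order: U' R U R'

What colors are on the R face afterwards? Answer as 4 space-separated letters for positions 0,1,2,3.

Answer: R G W R

Derivation:
After move 1 (U'): U=WWWW F=OOGG R=GGRR B=RRBB L=BBOO
After move 2 (R): R=RGRG U=WOWG F=OYGY D=YBYR B=WRWB
After move 3 (U): U=WWGO F=RGGY R=WRRG B=BBWB L=OYOO
After move 4 (R'): R=RGWR U=WWGB F=RWGO D=YGYY B=RBBB
Query: R face = RGWR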